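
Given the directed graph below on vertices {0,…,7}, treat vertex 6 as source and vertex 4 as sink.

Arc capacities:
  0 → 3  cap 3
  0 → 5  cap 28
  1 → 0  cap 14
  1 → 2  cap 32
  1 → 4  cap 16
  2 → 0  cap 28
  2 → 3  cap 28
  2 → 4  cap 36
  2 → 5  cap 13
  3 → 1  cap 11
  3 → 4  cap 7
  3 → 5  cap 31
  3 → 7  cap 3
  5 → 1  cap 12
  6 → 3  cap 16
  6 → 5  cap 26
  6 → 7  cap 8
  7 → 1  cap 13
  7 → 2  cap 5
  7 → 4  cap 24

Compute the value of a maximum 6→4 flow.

augment #1: 6→3→4 bottleneck 7, total now 7
augment #2: 6→7→4 bottleneck 8, total now 15
augment #3: 6→3→1→4 bottleneck 9, total now 24
augment #4: 6→5→1→4 bottleneck 7, total now 31
augment #5: 6→5→1→2→4 bottleneck 5, total now 36

Maximum flow value: 36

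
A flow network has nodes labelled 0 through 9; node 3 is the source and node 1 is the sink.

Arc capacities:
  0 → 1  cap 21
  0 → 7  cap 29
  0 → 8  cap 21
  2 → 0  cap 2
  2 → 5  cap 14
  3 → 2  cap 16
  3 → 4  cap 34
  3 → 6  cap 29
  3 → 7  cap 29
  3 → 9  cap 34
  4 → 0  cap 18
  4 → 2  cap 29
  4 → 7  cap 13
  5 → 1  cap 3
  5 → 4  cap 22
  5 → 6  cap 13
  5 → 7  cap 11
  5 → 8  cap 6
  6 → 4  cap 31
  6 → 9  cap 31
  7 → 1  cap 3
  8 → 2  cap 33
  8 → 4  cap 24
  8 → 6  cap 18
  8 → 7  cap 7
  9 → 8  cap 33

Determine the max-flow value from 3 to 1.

Maximum flow value: 26

augment #1: 3→7→1 bottleneck 3, total now 3
augment #2: 3→2→0→1 bottleneck 2, total now 5
augment #3: 3→2→5→1 bottleneck 3, total now 8
augment #4: 3→4→0→1 bottleneck 18, total now 26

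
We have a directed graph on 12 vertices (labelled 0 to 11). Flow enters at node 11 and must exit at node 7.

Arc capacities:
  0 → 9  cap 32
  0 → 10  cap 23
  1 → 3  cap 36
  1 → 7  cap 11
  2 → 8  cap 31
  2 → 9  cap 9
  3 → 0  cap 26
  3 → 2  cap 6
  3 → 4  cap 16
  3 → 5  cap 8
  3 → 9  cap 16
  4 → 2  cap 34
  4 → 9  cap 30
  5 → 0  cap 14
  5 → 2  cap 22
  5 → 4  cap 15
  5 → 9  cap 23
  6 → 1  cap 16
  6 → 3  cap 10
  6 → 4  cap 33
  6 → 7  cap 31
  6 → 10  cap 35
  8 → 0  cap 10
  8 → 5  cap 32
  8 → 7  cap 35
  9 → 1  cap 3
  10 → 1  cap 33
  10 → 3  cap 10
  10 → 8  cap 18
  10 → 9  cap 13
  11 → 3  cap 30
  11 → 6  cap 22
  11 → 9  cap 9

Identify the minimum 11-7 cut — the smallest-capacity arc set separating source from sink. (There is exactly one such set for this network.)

Min-cut arcs: {(9,1), (11,3), (11,6)} (total capacity 55)

augment #1: 11→6→7 push 22
augment #2: 11→9→1→7 push 3
augment #3: 11→3→2→8→7 push 6
augment #4: 11→3→0→10→1→7 push 8
augment #5: 11→3→0→10→8→7 push 15
augment #6: 11→3→4→2→8→7 push 1
max flow = 55; residual-reachable set from 11 gives S-side
cut edges (S→T): {(9,1), (11,3), (11,6)} total cap 55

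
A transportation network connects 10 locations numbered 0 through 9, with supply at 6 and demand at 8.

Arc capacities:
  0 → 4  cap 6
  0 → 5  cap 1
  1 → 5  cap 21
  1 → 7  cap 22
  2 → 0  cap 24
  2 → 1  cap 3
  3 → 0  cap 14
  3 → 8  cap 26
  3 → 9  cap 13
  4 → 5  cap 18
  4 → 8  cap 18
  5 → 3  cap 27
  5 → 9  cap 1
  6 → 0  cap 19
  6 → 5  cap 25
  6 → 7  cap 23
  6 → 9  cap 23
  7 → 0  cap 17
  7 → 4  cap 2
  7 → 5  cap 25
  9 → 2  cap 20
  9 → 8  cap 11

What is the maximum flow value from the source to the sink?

Maximum flow value: 45

augment #1: 6→9→8 bottleneck 11, total now 11
augment #2: 6→0→4→8 bottleneck 6, total now 17
augment #3: 6→5→3→8 bottleneck 25, total now 42
augment #4: 6→7→4→8 bottleneck 2, total now 44
augment #5: 6→0→5→3→8 bottleneck 1, total now 45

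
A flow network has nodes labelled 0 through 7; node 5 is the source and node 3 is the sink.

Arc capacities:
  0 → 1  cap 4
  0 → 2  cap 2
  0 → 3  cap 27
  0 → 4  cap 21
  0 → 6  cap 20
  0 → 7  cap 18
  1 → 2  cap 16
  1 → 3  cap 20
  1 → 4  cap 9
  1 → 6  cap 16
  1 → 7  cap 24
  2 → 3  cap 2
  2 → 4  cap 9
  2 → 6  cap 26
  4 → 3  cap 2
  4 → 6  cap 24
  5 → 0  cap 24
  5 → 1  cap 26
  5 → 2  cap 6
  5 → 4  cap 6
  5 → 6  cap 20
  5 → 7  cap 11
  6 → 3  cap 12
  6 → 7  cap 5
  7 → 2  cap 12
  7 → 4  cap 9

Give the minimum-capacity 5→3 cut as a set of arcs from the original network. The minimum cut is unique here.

augment #1: 5→0→3 push 24
augment #2: 5→1→3 push 20
augment #3: 5→2→3 push 2
augment #4: 5→4→3 push 2
augment #5: 5→6→3 push 12
max flow = 60; residual-reachable set from 5 gives S-side
cut edges (S→T): {(1,3), (2,3), (4,3), (5,0), (6,3)} total cap 60

Min-cut arcs: {(1,3), (2,3), (4,3), (5,0), (6,3)} (total capacity 60)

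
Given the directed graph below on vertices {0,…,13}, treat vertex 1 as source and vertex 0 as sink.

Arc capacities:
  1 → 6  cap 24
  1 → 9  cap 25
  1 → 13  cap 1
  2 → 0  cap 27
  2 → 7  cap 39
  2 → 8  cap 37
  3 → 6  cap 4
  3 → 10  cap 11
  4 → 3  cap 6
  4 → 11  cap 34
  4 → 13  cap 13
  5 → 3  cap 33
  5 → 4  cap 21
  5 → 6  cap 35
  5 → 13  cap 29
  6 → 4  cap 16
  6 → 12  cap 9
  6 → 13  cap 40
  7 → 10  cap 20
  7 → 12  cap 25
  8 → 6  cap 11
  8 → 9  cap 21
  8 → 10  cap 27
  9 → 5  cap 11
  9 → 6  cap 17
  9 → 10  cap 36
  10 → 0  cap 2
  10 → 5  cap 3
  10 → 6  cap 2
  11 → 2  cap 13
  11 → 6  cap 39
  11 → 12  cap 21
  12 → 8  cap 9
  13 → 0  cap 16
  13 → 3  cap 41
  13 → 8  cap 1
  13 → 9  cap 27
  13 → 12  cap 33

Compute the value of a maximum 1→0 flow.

Maximum flow value: 31

augment #1: 1→13→0 bottleneck 1, total now 1
augment #2: 1→6→13→0 bottleneck 15, total now 16
augment #3: 1→9→10→0 bottleneck 2, total now 18
augment #4: 1→6→4→11→2→0 bottleneck 9, total now 27
augment #5: 1→9→5→4→11→2→0 bottleneck 4, total now 31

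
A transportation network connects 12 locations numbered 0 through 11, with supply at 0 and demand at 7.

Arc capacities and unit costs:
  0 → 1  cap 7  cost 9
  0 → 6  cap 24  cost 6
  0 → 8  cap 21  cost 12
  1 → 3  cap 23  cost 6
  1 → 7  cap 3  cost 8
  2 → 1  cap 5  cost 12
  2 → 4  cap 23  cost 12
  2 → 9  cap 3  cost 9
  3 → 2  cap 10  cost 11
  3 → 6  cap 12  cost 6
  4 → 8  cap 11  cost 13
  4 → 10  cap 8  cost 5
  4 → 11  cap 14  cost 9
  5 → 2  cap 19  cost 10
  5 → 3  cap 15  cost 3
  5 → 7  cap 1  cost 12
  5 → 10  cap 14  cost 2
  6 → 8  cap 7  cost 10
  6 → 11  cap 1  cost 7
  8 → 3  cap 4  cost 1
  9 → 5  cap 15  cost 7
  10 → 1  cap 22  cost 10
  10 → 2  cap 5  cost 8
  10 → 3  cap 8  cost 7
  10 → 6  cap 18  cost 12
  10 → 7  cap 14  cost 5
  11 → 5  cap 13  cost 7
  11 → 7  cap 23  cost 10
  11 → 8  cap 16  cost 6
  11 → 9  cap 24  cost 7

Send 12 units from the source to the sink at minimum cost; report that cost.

shortest-cost path #1: 0→1→7 push 3 @ unit cost 17 (adds 51)
shortest-cost path #2: 0→6→11→7 push 1 @ unit cost 23 (adds 23)
shortest-cost path #3: 0→8→3→2→4→10→7 push 4 @ unit cost 46 (adds 184)
shortest-cost path #4: 0→1→3→2→4→10→7 push 4 @ unit cost 48 (adds 192)
total cost = 450

Minimum cost for 12 units: 450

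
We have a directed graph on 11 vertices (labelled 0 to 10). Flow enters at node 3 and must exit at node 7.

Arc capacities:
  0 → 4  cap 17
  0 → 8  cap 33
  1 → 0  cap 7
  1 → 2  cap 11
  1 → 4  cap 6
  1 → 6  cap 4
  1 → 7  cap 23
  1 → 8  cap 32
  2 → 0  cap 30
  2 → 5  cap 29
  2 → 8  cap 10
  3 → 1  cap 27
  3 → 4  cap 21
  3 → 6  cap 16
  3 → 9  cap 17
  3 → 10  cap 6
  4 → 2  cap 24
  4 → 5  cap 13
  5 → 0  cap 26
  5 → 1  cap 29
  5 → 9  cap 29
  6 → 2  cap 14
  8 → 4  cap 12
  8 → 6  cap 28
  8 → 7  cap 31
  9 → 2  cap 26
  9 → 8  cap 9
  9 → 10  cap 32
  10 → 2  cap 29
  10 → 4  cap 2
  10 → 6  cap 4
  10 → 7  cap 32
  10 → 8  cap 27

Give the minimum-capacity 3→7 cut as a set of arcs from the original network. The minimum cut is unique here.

augment #1: 3→1→7 push 23
augment #2: 3→10→7 push 6
augment #3: 3→1→8→7 push 4
augment #4: 3→9→8→7 push 9
augment #5: 3→9→10→7 push 8
augment #6: 3→4→2→8→7 push 10
augment #7: 3→4→2→0→8→7 push 8
augment #8: 3→4→5→9→10→7 push 3
augment #9: 3→6→2→5→9→10→7 push 14
max flow = 85; residual-reachable set from 3 gives S-side
cut edges (S→T): {(3,1), (3,4), (3,9), (3,10), (6,2)} total cap 85

Min-cut arcs: {(3,1), (3,4), (3,9), (3,10), (6,2)} (total capacity 85)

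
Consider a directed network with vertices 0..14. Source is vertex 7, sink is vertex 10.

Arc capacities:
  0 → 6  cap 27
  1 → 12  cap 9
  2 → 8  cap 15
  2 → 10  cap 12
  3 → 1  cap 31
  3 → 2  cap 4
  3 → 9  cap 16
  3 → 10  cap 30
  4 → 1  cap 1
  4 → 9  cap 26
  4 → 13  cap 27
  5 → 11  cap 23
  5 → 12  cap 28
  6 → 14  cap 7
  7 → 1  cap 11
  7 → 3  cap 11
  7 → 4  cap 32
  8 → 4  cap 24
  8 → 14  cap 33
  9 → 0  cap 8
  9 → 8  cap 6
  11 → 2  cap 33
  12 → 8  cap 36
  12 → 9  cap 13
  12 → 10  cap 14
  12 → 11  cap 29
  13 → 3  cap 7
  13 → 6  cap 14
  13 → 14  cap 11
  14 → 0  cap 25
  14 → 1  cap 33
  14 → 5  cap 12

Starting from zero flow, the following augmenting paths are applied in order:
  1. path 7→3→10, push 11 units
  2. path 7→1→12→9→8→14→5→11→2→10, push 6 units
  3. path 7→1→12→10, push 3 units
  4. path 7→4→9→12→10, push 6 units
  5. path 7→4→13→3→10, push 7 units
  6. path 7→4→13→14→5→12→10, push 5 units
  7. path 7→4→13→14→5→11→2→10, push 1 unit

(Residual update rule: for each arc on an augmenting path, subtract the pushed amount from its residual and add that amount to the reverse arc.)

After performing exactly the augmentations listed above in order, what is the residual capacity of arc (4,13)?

after path 1 (7→3→10, push 11): res(4,13)=27
after path 2 (7→1→12→9→8→14→5→11→2→10, push 6): res(4,13)=27
after path 3 (7→1→12→10, push 3): res(4,13)=27
after path 4 (7→4→9→12→10, push 6): res(4,13)=27
after path 5 (7→4→13→3→10, push 7): res(4,13)=20
after path 6 (7→4→13→14→5→12→10, push 5): res(4,13)=15
after path 7 (7→4→13→14→5→11→2→10, push 1): res(4,13)=14

Residual capacity of (4,13): 14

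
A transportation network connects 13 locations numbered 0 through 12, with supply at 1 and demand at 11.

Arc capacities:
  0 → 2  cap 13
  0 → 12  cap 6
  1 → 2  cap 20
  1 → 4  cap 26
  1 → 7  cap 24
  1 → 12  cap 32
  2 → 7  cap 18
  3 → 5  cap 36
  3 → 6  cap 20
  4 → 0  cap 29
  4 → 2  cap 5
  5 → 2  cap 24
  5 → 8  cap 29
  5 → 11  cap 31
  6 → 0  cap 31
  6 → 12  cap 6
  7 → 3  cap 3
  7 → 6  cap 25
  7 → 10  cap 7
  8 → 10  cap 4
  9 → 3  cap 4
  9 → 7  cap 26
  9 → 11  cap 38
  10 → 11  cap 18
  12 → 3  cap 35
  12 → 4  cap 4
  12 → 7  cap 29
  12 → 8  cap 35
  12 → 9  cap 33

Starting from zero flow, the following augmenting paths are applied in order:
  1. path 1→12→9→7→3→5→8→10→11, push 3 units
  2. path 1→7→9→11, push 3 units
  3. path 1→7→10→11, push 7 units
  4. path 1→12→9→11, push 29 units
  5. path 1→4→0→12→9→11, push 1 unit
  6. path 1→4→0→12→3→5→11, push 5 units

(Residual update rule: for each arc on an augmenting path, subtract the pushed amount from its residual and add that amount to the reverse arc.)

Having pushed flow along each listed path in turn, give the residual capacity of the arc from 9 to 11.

after path 1 (1→12→9→7→3→5→8→10→11, push 3): res(9,11)=38
after path 2 (1→7→9→11, push 3): res(9,11)=35
after path 3 (1→7→10→11, push 7): res(9,11)=35
after path 4 (1→12→9→11, push 29): res(9,11)=6
after path 5 (1→4→0→12→9→11, push 1): res(9,11)=5
after path 6 (1→4→0→12→3→5→11, push 5): res(9,11)=5

Residual capacity of (9,11): 5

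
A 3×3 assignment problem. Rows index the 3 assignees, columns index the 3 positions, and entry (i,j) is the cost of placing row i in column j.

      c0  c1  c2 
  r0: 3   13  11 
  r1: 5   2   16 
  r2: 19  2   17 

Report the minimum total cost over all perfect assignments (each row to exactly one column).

optimal assignment: row0→col2 (cost 11), row1→col0 (cost 5), row2→col1 (cost 2)
total = 11 + 5 + 2 = 18

Minimum assignment cost: 18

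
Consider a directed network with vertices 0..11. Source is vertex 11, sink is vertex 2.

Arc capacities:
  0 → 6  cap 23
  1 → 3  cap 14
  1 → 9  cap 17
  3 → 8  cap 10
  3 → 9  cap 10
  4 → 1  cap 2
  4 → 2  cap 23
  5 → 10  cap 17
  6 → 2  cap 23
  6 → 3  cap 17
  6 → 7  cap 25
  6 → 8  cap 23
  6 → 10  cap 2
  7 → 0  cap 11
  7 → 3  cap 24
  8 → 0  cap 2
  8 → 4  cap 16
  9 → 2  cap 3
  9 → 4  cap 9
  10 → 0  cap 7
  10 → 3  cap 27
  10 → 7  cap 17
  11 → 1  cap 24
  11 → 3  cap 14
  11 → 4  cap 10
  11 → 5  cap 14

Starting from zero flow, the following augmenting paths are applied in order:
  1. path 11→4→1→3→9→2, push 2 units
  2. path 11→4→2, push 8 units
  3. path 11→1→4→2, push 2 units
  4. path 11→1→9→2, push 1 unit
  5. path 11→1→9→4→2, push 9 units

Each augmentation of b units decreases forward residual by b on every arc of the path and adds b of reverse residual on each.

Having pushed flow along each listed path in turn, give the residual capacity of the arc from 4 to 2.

after path 1 (11→4→1→3→9→2, push 2): res(4,2)=23
after path 2 (11→4→2, push 8): res(4,2)=15
after path 3 (11→1→4→2, push 2): res(4,2)=13
after path 4 (11→1→9→2, push 1): res(4,2)=13
after path 5 (11→1→9→4→2, push 9): res(4,2)=4

Residual capacity of (4,2): 4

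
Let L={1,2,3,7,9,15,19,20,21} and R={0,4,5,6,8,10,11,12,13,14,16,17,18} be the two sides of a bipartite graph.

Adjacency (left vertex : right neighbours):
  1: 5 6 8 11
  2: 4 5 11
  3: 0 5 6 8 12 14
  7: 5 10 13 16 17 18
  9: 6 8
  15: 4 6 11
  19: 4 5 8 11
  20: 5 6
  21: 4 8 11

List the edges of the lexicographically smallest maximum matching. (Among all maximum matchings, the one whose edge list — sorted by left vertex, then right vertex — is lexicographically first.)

Lex-smallest maximum matching: {(1,5), (2,4), (3,0), (7,10), (9,6), (15,11), (19,8)}

|M| = 7 (so the lex-smallest maximum matching has 7 edges)
process left vertices in ascending order; for each, take the smallest-labelled available neighbour that still permits 7 edges overall, or leave it unmatched if none does
lex-smallest matching: {1-5, 2-4, 3-0, 7-10, 9-6, 15-11, 19-8}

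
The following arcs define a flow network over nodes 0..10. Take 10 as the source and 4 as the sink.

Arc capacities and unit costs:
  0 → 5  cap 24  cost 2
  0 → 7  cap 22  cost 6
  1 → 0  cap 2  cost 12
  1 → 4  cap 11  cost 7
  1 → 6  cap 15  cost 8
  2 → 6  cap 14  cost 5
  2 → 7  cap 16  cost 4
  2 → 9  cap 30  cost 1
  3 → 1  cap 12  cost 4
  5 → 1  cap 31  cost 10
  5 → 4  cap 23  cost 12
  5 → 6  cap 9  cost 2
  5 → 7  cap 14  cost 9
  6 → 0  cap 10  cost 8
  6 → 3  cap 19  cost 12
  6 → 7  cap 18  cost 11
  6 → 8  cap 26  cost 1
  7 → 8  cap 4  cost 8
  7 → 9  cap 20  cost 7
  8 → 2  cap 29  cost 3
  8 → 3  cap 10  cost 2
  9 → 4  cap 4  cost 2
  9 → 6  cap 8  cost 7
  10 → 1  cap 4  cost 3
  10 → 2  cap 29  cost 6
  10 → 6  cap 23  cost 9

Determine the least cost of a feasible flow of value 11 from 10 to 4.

Minimum cost for 11 units: 145

shortest-cost path #1: 10→2→9→4 push 4 @ unit cost 9 (adds 36)
shortest-cost path #2: 10→1→4 push 4 @ unit cost 10 (adds 40)
shortest-cost path #3: 10→6→8→3→1→4 push 3 @ unit cost 23 (adds 69)
total cost = 145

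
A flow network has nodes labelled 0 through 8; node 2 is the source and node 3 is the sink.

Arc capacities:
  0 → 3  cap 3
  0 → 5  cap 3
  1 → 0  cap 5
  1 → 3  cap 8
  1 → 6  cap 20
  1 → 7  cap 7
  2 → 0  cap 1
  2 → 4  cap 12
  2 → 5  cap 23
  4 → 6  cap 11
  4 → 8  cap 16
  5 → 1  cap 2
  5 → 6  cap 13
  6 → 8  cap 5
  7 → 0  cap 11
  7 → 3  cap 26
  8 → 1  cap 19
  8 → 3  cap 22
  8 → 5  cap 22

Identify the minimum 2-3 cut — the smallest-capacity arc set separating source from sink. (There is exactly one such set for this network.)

Min-cut arcs: {(2,0), (2,4), (5,1), (6,8)} (total capacity 20)

augment #1: 2→0→3 push 1
augment #2: 2→4→8→3 push 12
augment #3: 2→5→1→3 push 2
augment #4: 2→5→6→8→3 push 5
max flow = 20; residual-reachable set from 2 gives S-side
cut edges (S→T): {(2,0), (2,4), (5,1), (6,8)} total cap 20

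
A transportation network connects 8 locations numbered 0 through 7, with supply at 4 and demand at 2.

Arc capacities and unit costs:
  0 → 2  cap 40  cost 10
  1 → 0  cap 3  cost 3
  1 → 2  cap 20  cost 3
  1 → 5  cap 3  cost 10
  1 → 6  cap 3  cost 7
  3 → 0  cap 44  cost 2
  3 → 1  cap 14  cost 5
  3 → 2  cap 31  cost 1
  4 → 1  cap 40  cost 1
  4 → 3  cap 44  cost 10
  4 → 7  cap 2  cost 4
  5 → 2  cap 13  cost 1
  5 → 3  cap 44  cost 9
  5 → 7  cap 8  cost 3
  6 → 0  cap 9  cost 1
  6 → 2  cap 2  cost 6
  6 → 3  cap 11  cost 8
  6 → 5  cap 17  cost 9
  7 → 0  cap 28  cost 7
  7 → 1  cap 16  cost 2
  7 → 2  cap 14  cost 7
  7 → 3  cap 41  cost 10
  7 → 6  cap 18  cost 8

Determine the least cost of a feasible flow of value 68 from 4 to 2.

Minimum cost for 68 units: 699

shortest-cost path #1: 4→1→2 push 20 @ unit cost 4 (adds 80)
shortest-cost path #2: 4→7→2 push 2 @ unit cost 11 (adds 22)
shortest-cost path #3: 4→3→2 push 31 @ unit cost 11 (adds 341)
shortest-cost path #4: 4→1→5→2 push 3 @ unit cost 12 (adds 36)
shortest-cost path #5: 4→1→6→2 push 2 @ unit cost 14 (adds 28)
shortest-cost path #6: 4→1→0→2 push 3 @ unit cost 14 (adds 42)
shortest-cost path #7: 4→1→6→5→2 push 1 @ unit cost 18 (adds 18)
shortest-cost path #8: 4→3→0→2 push 6 @ unit cost 22 (adds 132)
total cost = 699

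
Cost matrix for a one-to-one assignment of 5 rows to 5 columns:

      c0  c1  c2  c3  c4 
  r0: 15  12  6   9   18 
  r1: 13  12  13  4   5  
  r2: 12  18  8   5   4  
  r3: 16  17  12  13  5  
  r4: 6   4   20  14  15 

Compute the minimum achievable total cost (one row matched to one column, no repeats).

Minimum assignment cost: 31

optimal assignment: row0→col2 (cost 6), row1→col3 (cost 4), row2→col0 (cost 12), row3→col4 (cost 5), row4→col1 (cost 4)
total = 6 + 4 + 12 + 5 + 4 = 31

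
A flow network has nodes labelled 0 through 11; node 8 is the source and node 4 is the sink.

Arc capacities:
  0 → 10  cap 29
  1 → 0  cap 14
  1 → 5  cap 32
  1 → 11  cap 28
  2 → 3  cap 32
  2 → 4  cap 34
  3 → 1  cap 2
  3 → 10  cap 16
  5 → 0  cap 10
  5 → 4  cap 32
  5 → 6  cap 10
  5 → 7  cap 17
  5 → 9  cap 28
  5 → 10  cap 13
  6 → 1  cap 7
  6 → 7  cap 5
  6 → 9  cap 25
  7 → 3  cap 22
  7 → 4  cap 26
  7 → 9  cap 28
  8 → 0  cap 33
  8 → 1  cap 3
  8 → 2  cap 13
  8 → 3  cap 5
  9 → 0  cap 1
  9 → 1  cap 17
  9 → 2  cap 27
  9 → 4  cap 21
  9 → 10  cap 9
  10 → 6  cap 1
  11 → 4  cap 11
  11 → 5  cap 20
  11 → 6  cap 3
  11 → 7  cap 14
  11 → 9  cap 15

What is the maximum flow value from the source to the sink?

Maximum flow value: 19

augment #1: 8→2→4 bottleneck 13, total now 13
augment #2: 8→1→5→4 bottleneck 3, total now 16
augment #3: 8→3→1→5→4 bottleneck 2, total now 18
augment #4: 8→0→10→6→7→4 bottleneck 1, total now 19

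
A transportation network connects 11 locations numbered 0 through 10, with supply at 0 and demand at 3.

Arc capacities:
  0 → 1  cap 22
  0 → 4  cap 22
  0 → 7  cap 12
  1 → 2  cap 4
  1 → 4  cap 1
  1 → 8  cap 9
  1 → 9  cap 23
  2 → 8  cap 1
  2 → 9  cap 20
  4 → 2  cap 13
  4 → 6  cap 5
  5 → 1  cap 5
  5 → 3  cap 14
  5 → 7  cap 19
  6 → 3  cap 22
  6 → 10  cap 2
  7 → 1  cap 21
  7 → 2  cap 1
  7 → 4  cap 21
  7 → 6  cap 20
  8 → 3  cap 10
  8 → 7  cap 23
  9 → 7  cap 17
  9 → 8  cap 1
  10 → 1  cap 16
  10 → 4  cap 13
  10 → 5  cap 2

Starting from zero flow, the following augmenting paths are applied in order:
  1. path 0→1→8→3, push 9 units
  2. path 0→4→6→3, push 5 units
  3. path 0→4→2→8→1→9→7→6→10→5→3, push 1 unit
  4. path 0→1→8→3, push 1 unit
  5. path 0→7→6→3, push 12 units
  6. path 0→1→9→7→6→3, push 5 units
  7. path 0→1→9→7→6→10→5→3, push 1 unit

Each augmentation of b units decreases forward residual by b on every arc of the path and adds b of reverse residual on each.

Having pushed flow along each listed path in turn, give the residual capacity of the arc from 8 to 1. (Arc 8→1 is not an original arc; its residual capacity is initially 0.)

after path 1 (0→1→8→3, push 9): res(8,1)=9
after path 2 (0→4→6→3, push 5): res(8,1)=9
after path 3 (0→4→2→8→1→9→7→6→10→5→3, push 1): res(8,1)=8
after path 4 (0→1→8→3, push 1): res(8,1)=9
after path 5 (0→7→6→3, push 12): res(8,1)=9
after path 6 (0→1→9→7→6→3, push 5): res(8,1)=9
after path 7 (0→1→9→7→6→10→5→3, push 1): res(8,1)=9

Residual capacity of (8,1): 9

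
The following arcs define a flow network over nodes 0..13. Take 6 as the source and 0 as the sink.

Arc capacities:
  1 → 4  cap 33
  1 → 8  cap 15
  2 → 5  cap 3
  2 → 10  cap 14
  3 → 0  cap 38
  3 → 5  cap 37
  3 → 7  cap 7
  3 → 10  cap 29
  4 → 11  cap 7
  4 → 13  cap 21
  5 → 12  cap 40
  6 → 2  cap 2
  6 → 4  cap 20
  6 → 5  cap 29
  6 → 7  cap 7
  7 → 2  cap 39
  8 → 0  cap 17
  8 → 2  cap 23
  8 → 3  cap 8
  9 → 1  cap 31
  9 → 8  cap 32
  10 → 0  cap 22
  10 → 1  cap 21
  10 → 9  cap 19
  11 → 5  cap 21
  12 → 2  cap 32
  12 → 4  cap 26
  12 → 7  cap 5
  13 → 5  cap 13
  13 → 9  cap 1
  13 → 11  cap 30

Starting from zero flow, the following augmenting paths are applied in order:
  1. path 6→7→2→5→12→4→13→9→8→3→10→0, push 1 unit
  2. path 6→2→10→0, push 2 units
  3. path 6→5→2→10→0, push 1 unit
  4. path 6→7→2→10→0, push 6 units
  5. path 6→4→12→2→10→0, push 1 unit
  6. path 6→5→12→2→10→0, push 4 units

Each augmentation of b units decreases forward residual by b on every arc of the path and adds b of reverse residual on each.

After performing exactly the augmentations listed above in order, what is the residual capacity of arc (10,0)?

Residual capacity of (10,0): 7

after path 1 (6→7→2→5→12→4→13→9→8→3→10→0, push 1): res(10,0)=21
after path 2 (6→2→10→0, push 2): res(10,0)=19
after path 3 (6→5→2→10→0, push 1): res(10,0)=18
after path 4 (6→7→2→10→0, push 6): res(10,0)=12
after path 5 (6→4→12→2→10→0, push 1): res(10,0)=11
after path 6 (6→5→12→2→10→0, push 4): res(10,0)=7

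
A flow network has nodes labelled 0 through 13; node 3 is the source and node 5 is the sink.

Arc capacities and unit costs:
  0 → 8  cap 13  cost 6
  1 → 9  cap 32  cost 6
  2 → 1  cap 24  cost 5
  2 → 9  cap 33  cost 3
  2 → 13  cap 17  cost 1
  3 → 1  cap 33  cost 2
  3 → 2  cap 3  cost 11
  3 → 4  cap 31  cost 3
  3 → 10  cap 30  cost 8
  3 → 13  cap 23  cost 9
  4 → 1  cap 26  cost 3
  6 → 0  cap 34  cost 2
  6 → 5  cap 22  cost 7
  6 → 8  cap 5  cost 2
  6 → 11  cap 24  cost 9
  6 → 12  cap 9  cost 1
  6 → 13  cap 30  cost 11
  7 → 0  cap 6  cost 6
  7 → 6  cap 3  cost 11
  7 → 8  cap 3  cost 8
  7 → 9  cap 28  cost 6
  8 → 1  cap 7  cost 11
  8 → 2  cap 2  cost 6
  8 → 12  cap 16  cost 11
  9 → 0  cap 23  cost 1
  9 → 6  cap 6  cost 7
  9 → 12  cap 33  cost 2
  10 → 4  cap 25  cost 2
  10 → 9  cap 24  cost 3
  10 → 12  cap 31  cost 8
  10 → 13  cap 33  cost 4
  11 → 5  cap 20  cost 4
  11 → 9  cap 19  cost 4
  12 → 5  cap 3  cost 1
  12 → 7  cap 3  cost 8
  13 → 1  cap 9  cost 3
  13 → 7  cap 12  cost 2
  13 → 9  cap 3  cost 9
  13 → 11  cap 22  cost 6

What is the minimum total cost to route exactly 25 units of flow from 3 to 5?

shortest-cost path #1: 3→1→9→12→5 push 3 @ unit cost 11 (adds 33)
shortest-cost path #2: 3→13→11→5 push 20 @ unit cost 19 (adds 380)
shortest-cost path #3: 3→1→9→6→5 push 2 @ unit cost 22 (adds 44)
total cost = 457

Minimum cost for 25 units: 457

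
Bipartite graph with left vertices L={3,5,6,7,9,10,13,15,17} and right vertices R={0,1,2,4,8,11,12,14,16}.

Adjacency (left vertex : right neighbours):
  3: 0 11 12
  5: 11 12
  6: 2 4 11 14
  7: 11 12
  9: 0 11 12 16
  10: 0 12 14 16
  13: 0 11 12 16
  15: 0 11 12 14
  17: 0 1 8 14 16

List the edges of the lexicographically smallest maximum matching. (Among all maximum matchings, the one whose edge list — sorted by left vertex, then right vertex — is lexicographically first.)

Lex-smallest maximum matching: {(3,0), (5,11), (6,2), (7,12), (9,16), (10,14), (17,1)}

|M| = 7 (so the lex-smallest maximum matching has 7 edges)
process left vertices in ascending order; for each, take the smallest-labelled available neighbour that still permits 7 edges overall, or leave it unmatched if none does
lex-smallest matching: {3-0, 5-11, 6-2, 7-12, 9-16, 10-14, 17-1}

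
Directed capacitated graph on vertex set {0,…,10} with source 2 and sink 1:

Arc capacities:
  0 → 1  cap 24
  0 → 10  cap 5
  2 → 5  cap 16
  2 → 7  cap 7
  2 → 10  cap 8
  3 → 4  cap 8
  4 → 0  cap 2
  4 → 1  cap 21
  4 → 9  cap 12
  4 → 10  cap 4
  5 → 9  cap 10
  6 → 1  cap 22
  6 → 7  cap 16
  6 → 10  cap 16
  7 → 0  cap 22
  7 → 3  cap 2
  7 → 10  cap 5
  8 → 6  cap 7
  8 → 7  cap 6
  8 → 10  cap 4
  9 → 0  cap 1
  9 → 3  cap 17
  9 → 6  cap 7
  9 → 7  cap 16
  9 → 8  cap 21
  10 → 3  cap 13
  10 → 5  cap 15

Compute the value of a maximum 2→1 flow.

augment #1: 2→7→0→1 bottleneck 7, total now 7
augment #2: 2→5→9→0→1 bottleneck 1, total now 8
augment #3: 2→5→9→6→1 bottleneck 7, total now 15
augment #4: 2→10→3→4→1 bottleneck 8, total now 23
augment #5: 2→5→9→7→0→1 bottleneck 2, total now 25

Maximum flow value: 25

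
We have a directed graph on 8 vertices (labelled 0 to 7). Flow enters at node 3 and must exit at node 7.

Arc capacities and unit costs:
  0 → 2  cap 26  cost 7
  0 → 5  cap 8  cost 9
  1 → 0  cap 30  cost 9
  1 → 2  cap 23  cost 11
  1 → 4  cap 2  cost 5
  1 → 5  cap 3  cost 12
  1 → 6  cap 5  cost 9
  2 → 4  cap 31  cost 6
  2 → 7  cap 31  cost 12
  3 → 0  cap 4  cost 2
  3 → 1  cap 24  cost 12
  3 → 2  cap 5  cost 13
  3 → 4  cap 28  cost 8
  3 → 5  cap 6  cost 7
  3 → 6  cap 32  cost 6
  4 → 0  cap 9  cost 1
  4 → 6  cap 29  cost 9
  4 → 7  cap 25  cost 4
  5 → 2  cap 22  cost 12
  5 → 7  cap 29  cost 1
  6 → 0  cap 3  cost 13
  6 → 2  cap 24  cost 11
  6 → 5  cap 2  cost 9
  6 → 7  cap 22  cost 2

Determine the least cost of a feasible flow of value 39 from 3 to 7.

shortest-cost path #1: 3→5→7 push 6 @ unit cost 8 (adds 48)
shortest-cost path #2: 3→6→7 push 22 @ unit cost 8 (adds 176)
shortest-cost path #3: 3→4→7 push 11 @ unit cost 12 (adds 132)
total cost = 356

Minimum cost for 39 units: 356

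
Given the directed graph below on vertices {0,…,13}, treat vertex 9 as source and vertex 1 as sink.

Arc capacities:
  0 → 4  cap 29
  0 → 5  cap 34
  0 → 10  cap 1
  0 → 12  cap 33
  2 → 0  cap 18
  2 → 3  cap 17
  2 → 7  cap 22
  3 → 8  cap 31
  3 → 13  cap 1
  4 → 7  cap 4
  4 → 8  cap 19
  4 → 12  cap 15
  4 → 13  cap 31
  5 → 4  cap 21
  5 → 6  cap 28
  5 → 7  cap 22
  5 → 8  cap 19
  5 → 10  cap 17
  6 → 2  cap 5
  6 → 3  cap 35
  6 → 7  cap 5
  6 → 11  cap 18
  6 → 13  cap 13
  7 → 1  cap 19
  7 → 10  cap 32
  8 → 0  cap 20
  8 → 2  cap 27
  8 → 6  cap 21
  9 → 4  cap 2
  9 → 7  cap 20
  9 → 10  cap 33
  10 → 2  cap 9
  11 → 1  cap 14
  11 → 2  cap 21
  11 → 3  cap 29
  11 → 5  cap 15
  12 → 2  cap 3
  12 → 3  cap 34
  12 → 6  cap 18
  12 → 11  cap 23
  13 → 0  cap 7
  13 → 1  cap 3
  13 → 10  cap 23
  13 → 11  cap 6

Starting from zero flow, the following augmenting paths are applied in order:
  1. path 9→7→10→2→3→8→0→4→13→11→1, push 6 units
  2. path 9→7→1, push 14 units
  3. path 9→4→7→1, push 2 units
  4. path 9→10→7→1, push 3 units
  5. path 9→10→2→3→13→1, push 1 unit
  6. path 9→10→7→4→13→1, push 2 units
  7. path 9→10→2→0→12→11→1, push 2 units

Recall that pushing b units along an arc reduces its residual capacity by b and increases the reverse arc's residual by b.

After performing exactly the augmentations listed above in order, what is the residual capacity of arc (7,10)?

after path 1 (9→7→10→2→3→8→0→4→13→11→1, push 6): res(7,10)=26
after path 2 (9→7→1, push 14): res(7,10)=26
after path 3 (9→4→7→1, push 2): res(7,10)=26
after path 4 (9→10→7→1, push 3): res(7,10)=29
after path 5 (9→10→2→3→13→1, push 1): res(7,10)=29
after path 6 (9→10→7→4→13→1, push 2): res(7,10)=31
after path 7 (9→10→2→0→12→11→1, push 2): res(7,10)=31

Residual capacity of (7,10): 31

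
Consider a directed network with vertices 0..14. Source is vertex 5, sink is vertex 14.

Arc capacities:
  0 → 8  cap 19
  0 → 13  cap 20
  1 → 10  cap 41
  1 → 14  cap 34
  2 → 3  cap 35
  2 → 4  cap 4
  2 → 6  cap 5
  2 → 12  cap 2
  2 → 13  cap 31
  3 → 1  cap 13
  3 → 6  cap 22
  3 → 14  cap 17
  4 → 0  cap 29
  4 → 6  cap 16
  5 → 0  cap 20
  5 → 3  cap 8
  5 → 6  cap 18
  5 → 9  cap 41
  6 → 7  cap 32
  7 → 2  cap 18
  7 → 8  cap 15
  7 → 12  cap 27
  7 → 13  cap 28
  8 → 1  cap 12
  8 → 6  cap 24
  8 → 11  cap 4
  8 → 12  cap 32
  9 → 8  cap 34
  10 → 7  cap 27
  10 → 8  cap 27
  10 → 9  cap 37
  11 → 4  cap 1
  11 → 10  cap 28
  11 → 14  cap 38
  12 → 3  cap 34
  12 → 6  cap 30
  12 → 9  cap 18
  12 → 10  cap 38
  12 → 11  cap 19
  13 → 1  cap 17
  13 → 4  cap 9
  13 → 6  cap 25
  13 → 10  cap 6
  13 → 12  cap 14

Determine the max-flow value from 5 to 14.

augment #1: 5→3→14 bottleneck 8, total now 8
augment #2: 5→0→8→1→14 bottleneck 12, total now 20
augment #3: 5→0→8→11→14 bottleneck 4, total now 24
augment #4: 5→0→13→1→14 bottleneck 4, total now 28
augment #5: 5→6→7→2→3→14 bottleneck 9, total now 37
augment #6: 5→6→7→12→11→14 bottleneck 9, total now 46
augment #7: 5→9→8→12→11→14 bottleneck 10, total now 56
augment #8: 5→9→8→0→13→1→14 bottleneck 13, total now 69
augment #9: 5→9→8→12→3→1→14 bottleneck 5, total now 74

Maximum flow value: 74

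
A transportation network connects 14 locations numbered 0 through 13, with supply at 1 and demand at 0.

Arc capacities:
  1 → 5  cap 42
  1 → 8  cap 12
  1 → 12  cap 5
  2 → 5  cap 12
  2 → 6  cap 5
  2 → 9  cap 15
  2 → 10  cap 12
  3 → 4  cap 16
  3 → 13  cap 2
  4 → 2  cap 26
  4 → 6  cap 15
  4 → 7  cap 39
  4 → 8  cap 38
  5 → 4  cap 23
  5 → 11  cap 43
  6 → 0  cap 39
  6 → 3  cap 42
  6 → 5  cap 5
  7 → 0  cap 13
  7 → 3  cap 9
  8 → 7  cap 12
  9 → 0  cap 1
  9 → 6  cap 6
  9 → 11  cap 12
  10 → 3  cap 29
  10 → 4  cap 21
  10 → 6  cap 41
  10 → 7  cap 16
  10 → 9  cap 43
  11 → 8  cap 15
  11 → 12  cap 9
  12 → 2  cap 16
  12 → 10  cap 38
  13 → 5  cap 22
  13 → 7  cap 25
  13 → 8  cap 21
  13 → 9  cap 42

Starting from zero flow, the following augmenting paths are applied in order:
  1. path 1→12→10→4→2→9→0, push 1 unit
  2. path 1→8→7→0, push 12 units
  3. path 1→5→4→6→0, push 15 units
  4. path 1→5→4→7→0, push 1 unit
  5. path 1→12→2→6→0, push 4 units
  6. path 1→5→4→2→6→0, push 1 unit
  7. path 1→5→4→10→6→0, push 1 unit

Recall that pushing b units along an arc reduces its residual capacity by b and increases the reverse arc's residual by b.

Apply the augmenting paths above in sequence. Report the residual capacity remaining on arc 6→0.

Residual capacity of (6,0): 18

after path 1 (1→12→10→4→2→9→0, push 1): res(6,0)=39
after path 2 (1→8→7→0, push 12): res(6,0)=39
after path 3 (1→5→4→6→0, push 15): res(6,0)=24
after path 4 (1→5→4→7→0, push 1): res(6,0)=24
after path 5 (1→12→2→6→0, push 4): res(6,0)=20
after path 6 (1→5→4→2→6→0, push 1): res(6,0)=19
after path 7 (1→5→4→10→6→0, push 1): res(6,0)=18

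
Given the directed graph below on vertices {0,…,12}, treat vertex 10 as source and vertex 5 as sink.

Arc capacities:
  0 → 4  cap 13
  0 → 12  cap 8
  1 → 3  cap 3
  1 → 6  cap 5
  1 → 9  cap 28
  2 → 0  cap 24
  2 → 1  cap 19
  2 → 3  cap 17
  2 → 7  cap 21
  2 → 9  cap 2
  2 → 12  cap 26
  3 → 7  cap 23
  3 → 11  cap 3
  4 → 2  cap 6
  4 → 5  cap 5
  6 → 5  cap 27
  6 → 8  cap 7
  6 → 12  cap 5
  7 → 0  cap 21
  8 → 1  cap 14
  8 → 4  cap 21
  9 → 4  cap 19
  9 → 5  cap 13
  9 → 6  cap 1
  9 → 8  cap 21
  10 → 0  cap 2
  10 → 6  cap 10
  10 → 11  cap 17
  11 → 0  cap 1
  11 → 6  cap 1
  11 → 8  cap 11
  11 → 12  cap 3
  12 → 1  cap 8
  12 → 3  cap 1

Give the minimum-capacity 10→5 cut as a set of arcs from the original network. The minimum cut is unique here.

Min-cut arcs: {(10,0), (10,6), (11,0), (11,6), (11,8), (11,12)} (total capacity 28)

augment #1: 10→6→5 push 10
augment #2: 10→0→4→5 push 2
augment #3: 10→11→6→5 push 1
augment #4: 10→11→0→4→5 push 1
augment #5: 10→11→8→4→5 push 2
augment #6: 10→11→8→1→6→5 push 5
augment #7: 10→11→8→1→9→5 push 4
augment #8: 10→11→12→1→9→5 push 3
max flow = 28; residual-reachable set from 10 gives S-side
cut edges (S→T): {(10,0), (10,6), (11,0), (11,6), (11,8), (11,12)} total cap 28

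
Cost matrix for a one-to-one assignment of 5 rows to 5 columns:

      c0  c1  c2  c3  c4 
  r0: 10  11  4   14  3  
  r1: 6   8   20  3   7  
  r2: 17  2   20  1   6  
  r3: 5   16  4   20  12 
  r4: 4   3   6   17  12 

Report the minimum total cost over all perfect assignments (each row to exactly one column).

Minimum assignment cost: 16

optimal assignment: row0→col4 (cost 3), row1→col3 (cost 3), row2→col1 (cost 2), row3→col2 (cost 4), row4→col0 (cost 4)
total = 3 + 3 + 2 + 4 + 4 = 16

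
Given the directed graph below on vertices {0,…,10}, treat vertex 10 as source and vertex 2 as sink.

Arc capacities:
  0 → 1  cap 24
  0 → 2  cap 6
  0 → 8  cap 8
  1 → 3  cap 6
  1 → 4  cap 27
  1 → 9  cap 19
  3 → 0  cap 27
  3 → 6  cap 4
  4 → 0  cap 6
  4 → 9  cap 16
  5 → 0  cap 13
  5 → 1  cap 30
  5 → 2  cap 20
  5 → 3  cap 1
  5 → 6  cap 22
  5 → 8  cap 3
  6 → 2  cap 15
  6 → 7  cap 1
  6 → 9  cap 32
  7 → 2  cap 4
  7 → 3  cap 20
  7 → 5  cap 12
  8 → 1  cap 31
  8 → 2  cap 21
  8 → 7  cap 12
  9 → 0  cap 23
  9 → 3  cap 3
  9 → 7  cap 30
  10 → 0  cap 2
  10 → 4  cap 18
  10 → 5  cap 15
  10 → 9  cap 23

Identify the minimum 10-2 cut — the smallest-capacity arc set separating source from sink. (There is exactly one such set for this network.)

augment #1: 10→0→2 push 2
augment #2: 10→5→2 push 15
augment #3: 10→4→0→2 push 4
augment #4: 10→9→7→2 push 4
augment #5: 10→4→0→8→2 push 2
augment #6: 10→9→0→8→2 push 6
augment #7: 10→9→3→6→2 push 3
augment #8: 10→9→7→5→2 push 5
augment #9: 10→9→7→3→6→2 push 1
augment #10: 10→9→7→5→6→2 push 4
augment #11: 10→4→9→7→5→6→2 push 3
max flow = 49; residual-reachable set from 10 gives S-side
cut edges (S→T): {(0,2), (0,8), (3,6), (7,2), (7,5), (10,5)} total cap 49

Min-cut arcs: {(0,2), (0,8), (3,6), (7,2), (7,5), (10,5)} (total capacity 49)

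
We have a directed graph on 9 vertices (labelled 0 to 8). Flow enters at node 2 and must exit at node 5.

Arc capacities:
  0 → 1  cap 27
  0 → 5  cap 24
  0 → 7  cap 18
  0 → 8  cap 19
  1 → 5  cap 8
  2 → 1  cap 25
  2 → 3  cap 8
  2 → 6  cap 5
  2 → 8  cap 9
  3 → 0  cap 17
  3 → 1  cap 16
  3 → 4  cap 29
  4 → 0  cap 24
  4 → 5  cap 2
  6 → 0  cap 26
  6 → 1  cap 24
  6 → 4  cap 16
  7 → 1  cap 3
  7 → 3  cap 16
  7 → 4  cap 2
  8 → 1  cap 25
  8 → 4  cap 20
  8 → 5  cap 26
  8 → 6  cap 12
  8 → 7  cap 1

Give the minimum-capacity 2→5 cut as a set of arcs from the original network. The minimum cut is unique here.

Min-cut arcs: {(1,5), (2,3), (2,6), (2,8)} (total capacity 30)

augment #1: 2→1→5 push 8
augment #2: 2→8→5 push 9
augment #3: 2→3→0→5 push 8
augment #4: 2→6→0→5 push 5
max flow = 30; residual-reachable set from 2 gives S-side
cut edges (S→T): {(1,5), (2,3), (2,6), (2,8)} total cap 30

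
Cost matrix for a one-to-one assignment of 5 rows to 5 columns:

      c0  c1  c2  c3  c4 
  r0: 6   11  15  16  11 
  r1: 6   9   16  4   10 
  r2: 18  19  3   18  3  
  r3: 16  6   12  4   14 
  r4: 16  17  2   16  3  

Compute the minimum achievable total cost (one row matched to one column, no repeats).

optimal assignment: row0→col0 (cost 6), row1→col3 (cost 4), row2→col4 (cost 3), row3→col1 (cost 6), row4→col2 (cost 2)
total = 6 + 4 + 3 + 6 + 2 = 21

Minimum assignment cost: 21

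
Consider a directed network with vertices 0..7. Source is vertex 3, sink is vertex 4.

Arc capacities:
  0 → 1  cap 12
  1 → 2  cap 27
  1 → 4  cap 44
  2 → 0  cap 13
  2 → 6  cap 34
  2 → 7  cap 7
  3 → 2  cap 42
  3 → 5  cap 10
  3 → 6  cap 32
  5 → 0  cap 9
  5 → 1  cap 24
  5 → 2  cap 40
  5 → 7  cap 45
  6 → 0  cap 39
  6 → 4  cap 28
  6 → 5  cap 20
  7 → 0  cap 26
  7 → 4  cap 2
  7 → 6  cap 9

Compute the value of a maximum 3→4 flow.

Maximum flow value: 66

augment #1: 3→6→4 bottleneck 28, total now 28
augment #2: 3→2→7→4 bottleneck 2, total now 30
augment #3: 3→5→1→4 bottleneck 10, total now 40
augment #4: 3→2→0→1→4 bottleneck 12, total now 52
augment #5: 3→6→5→1→4 bottleneck 4, total now 56
augment #6: 3→2→6→5→1→4 bottleneck 10, total now 66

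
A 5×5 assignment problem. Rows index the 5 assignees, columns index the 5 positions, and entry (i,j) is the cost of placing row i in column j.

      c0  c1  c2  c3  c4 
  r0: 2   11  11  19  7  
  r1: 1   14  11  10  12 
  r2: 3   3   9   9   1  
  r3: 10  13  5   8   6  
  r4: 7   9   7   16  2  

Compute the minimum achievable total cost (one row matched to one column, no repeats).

optimal assignment: row0→col0 (cost 2), row1→col3 (cost 10), row2→col1 (cost 3), row3→col2 (cost 5), row4→col4 (cost 2)
total = 2 + 10 + 3 + 5 + 2 = 22

Minimum assignment cost: 22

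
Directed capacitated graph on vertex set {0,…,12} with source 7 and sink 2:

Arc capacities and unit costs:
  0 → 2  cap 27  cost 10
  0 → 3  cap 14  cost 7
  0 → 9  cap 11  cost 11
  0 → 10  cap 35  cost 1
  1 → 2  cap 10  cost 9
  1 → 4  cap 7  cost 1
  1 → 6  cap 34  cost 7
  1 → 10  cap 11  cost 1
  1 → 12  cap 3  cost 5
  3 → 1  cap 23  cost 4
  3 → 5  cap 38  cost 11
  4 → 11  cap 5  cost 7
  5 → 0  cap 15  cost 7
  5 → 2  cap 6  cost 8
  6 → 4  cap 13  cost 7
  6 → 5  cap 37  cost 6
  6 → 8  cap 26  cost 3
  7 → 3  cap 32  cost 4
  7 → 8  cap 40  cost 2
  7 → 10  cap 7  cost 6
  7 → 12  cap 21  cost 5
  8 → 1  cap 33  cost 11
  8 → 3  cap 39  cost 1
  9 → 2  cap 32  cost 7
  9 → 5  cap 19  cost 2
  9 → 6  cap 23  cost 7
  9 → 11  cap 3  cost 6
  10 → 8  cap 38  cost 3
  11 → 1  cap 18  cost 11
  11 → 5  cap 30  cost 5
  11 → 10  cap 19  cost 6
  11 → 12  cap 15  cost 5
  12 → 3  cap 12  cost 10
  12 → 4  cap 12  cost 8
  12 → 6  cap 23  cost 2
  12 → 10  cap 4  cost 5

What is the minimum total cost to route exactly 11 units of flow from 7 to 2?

shortest-cost path #1: 7→8→3→1→2 push 10 @ unit cost 16 (adds 160)
shortest-cost path #2: 7→12→6→5→2 push 1 @ unit cost 21 (adds 21)
total cost = 181

Minimum cost for 11 units: 181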